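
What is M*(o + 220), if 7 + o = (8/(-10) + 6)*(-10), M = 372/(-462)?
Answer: -1426/11 ≈ -129.64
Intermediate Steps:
M = -62/77 (M = 372*(-1/462) = -62/77 ≈ -0.80519)
o = -59 (o = -7 + (8/(-10) + 6)*(-10) = -7 + (8*(-1/10) + 6)*(-10) = -7 + (-4/5 + 6)*(-10) = -7 + (26/5)*(-10) = -7 - 52 = -59)
M*(o + 220) = -62*(-59 + 220)/77 = -62/77*161 = -1426/11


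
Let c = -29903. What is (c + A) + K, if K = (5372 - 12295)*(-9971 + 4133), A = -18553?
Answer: 40368018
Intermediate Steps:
K = 40416474 (K = -6923*(-5838) = 40416474)
(c + A) + K = (-29903 - 18553) + 40416474 = -48456 + 40416474 = 40368018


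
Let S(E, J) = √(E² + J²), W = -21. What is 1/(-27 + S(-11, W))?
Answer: -27/167 - √562/167 ≈ -0.30363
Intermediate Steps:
1/(-27 + S(-11, W)) = 1/(-27 + √((-11)² + (-21)²)) = 1/(-27 + √(121 + 441)) = 1/(-27 + √562)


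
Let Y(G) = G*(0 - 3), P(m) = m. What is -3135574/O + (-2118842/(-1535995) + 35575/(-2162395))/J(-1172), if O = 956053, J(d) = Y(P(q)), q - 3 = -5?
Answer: -11631864283913950291/3810553338901230390 ≈ -3.0525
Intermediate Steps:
q = -2 (q = 3 - 5 = -2)
Y(G) = -3*G (Y(G) = G*(-3) = -3*G)
J(d) = 6 (J(d) = -3*(-2) = 6)
-3135574/O + (-2118842/(-1535995) + 35575/(-2162395))/J(-1172) = -3135574/956053 + (-2118842/(-1535995) + 35575/(-2162395))/6 = -3135574*1/956053 + (-2118842*(-1/1535995) + 35575*(-1/2162395))*(⅙) = -3135574/956053 + (2118842/1535995 - 7115/432479)*(⅙) = -3135574/956053 + (905426064893/664285581605)*(⅙) = -3135574/956053 + 905426064893/3985713489630 = -11631864283913950291/3810553338901230390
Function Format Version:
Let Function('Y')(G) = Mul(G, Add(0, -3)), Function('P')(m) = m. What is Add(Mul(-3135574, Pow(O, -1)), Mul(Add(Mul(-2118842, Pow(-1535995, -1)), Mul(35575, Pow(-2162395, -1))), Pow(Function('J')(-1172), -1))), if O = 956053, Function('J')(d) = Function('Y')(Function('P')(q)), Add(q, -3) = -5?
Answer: Rational(-11631864283913950291, 3810553338901230390) ≈ -3.0525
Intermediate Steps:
q = -2 (q = Add(3, -5) = -2)
Function('Y')(G) = Mul(-3, G) (Function('Y')(G) = Mul(G, -3) = Mul(-3, G))
Function('J')(d) = 6 (Function('J')(d) = Mul(-3, -2) = 6)
Add(Mul(-3135574, Pow(O, -1)), Mul(Add(Mul(-2118842, Pow(-1535995, -1)), Mul(35575, Pow(-2162395, -1))), Pow(Function('J')(-1172), -1))) = Add(Mul(-3135574, Pow(956053, -1)), Mul(Add(Mul(-2118842, Pow(-1535995, -1)), Mul(35575, Pow(-2162395, -1))), Pow(6, -1))) = Add(Mul(-3135574, Rational(1, 956053)), Mul(Add(Mul(-2118842, Rational(-1, 1535995)), Mul(35575, Rational(-1, 2162395))), Rational(1, 6))) = Add(Rational(-3135574, 956053), Mul(Add(Rational(2118842, 1535995), Rational(-7115, 432479)), Rational(1, 6))) = Add(Rational(-3135574, 956053), Mul(Rational(905426064893, 664285581605), Rational(1, 6))) = Add(Rational(-3135574, 956053), Rational(905426064893, 3985713489630)) = Rational(-11631864283913950291, 3810553338901230390)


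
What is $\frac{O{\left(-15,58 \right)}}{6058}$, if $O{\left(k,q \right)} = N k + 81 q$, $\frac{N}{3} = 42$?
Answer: $\frac{108}{233} \approx 0.46352$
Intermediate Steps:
$N = 126$ ($N = 3 \cdot 42 = 126$)
$O{\left(k,q \right)} = 81 q + 126 k$ ($O{\left(k,q \right)} = 126 k + 81 q = 81 q + 126 k$)
$\frac{O{\left(-15,58 \right)}}{6058} = \frac{81 \cdot 58 + 126 \left(-15\right)}{6058} = \left(4698 - 1890\right) \frac{1}{6058} = 2808 \cdot \frac{1}{6058} = \frac{108}{233}$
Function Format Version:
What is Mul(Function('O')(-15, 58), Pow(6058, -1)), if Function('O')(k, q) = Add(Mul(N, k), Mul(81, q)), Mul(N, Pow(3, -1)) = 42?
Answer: Rational(108, 233) ≈ 0.46352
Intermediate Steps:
N = 126 (N = Mul(3, 42) = 126)
Function('O')(k, q) = Add(Mul(81, q), Mul(126, k)) (Function('O')(k, q) = Add(Mul(126, k), Mul(81, q)) = Add(Mul(81, q), Mul(126, k)))
Mul(Function('O')(-15, 58), Pow(6058, -1)) = Mul(Add(Mul(81, 58), Mul(126, -15)), Pow(6058, -1)) = Mul(Add(4698, -1890), Rational(1, 6058)) = Mul(2808, Rational(1, 6058)) = Rational(108, 233)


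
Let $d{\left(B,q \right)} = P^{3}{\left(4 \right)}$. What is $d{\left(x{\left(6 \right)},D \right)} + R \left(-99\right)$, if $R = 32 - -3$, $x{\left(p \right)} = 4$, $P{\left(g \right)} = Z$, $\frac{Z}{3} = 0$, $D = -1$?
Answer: $-3465$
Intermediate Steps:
$Z = 0$ ($Z = 3 \cdot 0 = 0$)
$P{\left(g \right)} = 0$
$R = 35$ ($R = 32 + 3 = 35$)
$d{\left(B,q \right)} = 0$ ($d{\left(B,q \right)} = 0^{3} = 0$)
$d{\left(x{\left(6 \right)},D \right)} + R \left(-99\right) = 0 + 35 \left(-99\right) = 0 - 3465 = -3465$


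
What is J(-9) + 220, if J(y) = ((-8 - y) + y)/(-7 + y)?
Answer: 441/2 ≈ 220.50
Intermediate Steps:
J(y) = -8/(-7 + y)
J(-9) + 220 = -8/(-7 - 9) + 220 = -8/(-16) + 220 = -8*(-1/16) + 220 = ½ + 220 = 441/2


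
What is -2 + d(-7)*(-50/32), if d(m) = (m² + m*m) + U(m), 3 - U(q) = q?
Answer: -683/4 ≈ -170.75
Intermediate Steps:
U(q) = 3 - q
d(m) = 3 - m + 2*m² (d(m) = (m² + m*m) + (3 - m) = (m² + m²) + (3 - m) = 2*m² + (3 - m) = 3 - m + 2*m²)
-2 + d(-7)*(-50/32) = -2 + (3 - 1*(-7) + 2*(-7)²)*(-50/32) = -2 + (3 + 7 + 2*49)*(-50*1/32) = -2 + (3 + 7 + 98)*(-25/16) = -2 + 108*(-25/16) = -2 - 675/4 = -683/4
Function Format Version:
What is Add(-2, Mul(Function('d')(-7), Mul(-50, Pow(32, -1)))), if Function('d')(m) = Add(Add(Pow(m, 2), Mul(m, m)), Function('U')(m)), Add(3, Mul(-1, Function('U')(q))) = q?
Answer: Rational(-683, 4) ≈ -170.75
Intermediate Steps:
Function('U')(q) = Add(3, Mul(-1, q))
Function('d')(m) = Add(3, Mul(-1, m), Mul(2, Pow(m, 2))) (Function('d')(m) = Add(Add(Pow(m, 2), Mul(m, m)), Add(3, Mul(-1, m))) = Add(Add(Pow(m, 2), Pow(m, 2)), Add(3, Mul(-1, m))) = Add(Mul(2, Pow(m, 2)), Add(3, Mul(-1, m))) = Add(3, Mul(-1, m), Mul(2, Pow(m, 2))))
Add(-2, Mul(Function('d')(-7), Mul(-50, Pow(32, -1)))) = Add(-2, Mul(Add(3, Mul(-1, -7), Mul(2, Pow(-7, 2))), Mul(-50, Pow(32, -1)))) = Add(-2, Mul(Add(3, 7, Mul(2, 49)), Mul(-50, Rational(1, 32)))) = Add(-2, Mul(Add(3, 7, 98), Rational(-25, 16))) = Add(-2, Mul(108, Rational(-25, 16))) = Add(-2, Rational(-675, 4)) = Rational(-683, 4)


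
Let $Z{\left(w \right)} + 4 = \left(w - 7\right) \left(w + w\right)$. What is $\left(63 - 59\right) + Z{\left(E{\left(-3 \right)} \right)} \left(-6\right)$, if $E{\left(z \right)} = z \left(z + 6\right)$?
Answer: $-1700$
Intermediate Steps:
$E{\left(z \right)} = z \left(6 + z\right)$
$Z{\left(w \right)} = -4 + 2 w \left(-7 + w\right)$ ($Z{\left(w \right)} = -4 + \left(w - 7\right) \left(w + w\right) = -4 + \left(-7 + w\right) 2 w = -4 + 2 w \left(-7 + w\right)$)
$\left(63 - 59\right) + Z{\left(E{\left(-3 \right)} \right)} \left(-6\right) = \left(63 - 59\right) + \left(-4 - 14 \left(- 3 \left(6 - 3\right)\right) + 2 \left(- 3 \left(6 - 3\right)\right)^{2}\right) \left(-6\right) = 4 + \left(-4 - 14 \left(\left(-3\right) 3\right) + 2 \left(\left(-3\right) 3\right)^{2}\right) \left(-6\right) = 4 + \left(-4 - -126 + 2 \left(-9\right)^{2}\right) \left(-6\right) = 4 + \left(-4 + 126 + 2 \cdot 81\right) \left(-6\right) = 4 + \left(-4 + 126 + 162\right) \left(-6\right) = 4 + 284 \left(-6\right) = 4 - 1704 = -1700$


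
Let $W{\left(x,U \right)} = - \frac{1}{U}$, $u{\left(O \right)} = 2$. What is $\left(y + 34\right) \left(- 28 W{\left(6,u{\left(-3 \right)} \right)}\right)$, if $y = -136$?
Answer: $-1428$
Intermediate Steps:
$\left(y + 34\right) \left(- 28 W{\left(6,u{\left(-3 \right)} \right)}\right) = \left(-136 + 34\right) \left(- 28 \left(- \frac{1}{2}\right)\right) = - 102 \left(- 28 \left(\left(-1\right) \frac{1}{2}\right)\right) = - 102 \left(\left(-28\right) \left(- \frac{1}{2}\right)\right) = \left(-102\right) 14 = -1428$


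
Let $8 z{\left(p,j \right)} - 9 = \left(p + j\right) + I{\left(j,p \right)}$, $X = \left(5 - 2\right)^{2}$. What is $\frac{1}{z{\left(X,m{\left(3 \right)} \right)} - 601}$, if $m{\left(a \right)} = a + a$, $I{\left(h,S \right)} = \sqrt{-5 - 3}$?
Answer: $- \frac{4784}{2860833} - \frac{2 i \sqrt{2}}{2860833} \approx -0.0016722 - 9.8867 \cdot 10^{-7} i$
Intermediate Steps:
$I{\left(h,S \right)} = 2 i \sqrt{2}$ ($I{\left(h,S \right)} = \sqrt{-8} = 2 i \sqrt{2}$)
$X = 9$ ($X = 3^{2} = 9$)
$m{\left(a \right)} = 2 a$
$z{\left(p,j \right)} = \frac{9}{8} + \frac{j}{8} + \frac{p}{8} + \frac{i \sqrt{2}}{4}$ ($z{\left(p,j \right)} = \frac{9}{8} + \frac{\left(p + j\right) + 2 i \sqrt{2}}{8} = \frac{9}{8} + \frac{\left(j + p\right) + 2 i \sqrt{2}}{8} = \frac{9}{8} + \frac{j + p + 2 i \sqrt{2}}{8} = \frac{9}{8} + \left(\frac{j}{8} + \frac{p}{8} + \frac{i \sqrt{2}}{4}\right) = \frac{9}{8} + \frac{j}{8} + \frac{p}{8} + \frac{i \sqrt{2}}{4}$)
$\frac{1}{z{\left(X,m{\left(3 \right)} \right)} - 601} = \frac{1}{\left(\frac{9}{8} + \frac{2 \cdot 3}{8} + \frac{1}{8} \cdot 9 + \frac{i \sqrt{2}}{4}\right) - 601} = \frac{1}{\left(\frac{9}{8} + \frac{1}{8} \cdot 6 + \frac{9}{8} + \frac{i \sqrt{2}}{4}\right) - 601} = \frac{1}{\left(\frac{9}{8} + \frac{3}{4} + \frac{9}{8} + \frac{i \sqrt{2}}{4}\right) - 601} = \frac{1}{\left(3 + \frac{i \sqrt{2}}{4}\right) - 601} = \frac{1}{-598 + \frac{i \sqrt{2}}{4}}$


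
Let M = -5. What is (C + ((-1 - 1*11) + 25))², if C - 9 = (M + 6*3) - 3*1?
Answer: 1024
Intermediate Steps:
C = 19 (C = 9 + ((-5 + 6*3) - 3*1) = 9 + ((-5 + 18) - 3) = 9 + (13 - 3) = 9 + 10 = 19)
(C + ((-1 - 1*11) + 25))² = (19 + ((-1 - 1*11) + 25))² = (19 + ((-1 - 11) + 25))² = (19 + (-12 + 25))² = (19 + 13)² = 32² = 1024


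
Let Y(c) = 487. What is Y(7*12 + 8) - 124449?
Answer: -123962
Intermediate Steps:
Y(7*12 + 8) - 124449 = 487 - 124449 = -123962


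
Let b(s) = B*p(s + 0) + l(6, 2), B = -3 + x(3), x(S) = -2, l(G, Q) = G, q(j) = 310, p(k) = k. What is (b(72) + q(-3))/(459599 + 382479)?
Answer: -22/421039 ≈ -5.2252e-5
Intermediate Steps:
B = -5 (B = -3 - 2 = -5)
b(s) = 6 - 5*s (b(s) = -5*(s + 0) + 6 = -5*s + 6 = 6 - 5*s)
(b(72) + q(-3))/(459599 + 382479) = ((6 - 5*72) + 310)/(459599 + 382479) = ((6 - 360) + 310)/842078 = (-354 + 310)*(1/842078) = -44*1/842078 = -22/421039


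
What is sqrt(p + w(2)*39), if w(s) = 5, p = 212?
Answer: sqrt(407) ≈ 20.174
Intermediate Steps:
sqrt(p + w(2)*39) = sqrt(212 + 5*39) = sqrt(212 + 195) = sqrt(407)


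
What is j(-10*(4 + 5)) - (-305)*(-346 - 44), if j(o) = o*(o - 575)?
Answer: -59100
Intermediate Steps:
j(o) = o*(-575 + o)
j(-10*(4 + 5)) - (-305)*(-346 - 44) = (-10*(4 + 5))*(-575 - 10*(4 + 5)) - (-305)*(-346 - 44) = (-10*9)*(-575 - 10*9) - (-305)*(-390) = -90*(-575 - 90) - 1*118950 = -90*(-665) - 118950 = 59850 - 118950 = -59100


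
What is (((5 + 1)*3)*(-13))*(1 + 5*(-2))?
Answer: 2106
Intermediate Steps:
(((5 + 1)*3)*(-13))*(1 + 5*(-2)) = ((6*3)*(-13))*(1 - 10) = (18*(-13))*(-9) = -234*(-9) = 2106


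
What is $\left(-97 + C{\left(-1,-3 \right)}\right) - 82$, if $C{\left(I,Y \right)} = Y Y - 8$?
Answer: $-178$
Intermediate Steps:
$C{\left(I,Y \right)} = -8 + Y^{2}$ ($C{\left(I,Y \right)} = Y^{2} - 8 = -8 + Y^{2}$)
$\left(-97 + C{\left(-1,-3 \right)}\right) - 82 = \left(-97 - \left(8 - \left(-3\right)^{2}\right)\right) - 82 = \left(-97 + \left(-8 + 9\right)\right) - 82 = \left(-97 + 1\right) - 82 = -96 - 82 = -178$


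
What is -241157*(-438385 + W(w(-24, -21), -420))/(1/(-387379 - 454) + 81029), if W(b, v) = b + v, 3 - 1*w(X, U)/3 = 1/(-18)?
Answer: 246239872497747275/188554320936 ≈ 1.3059e+6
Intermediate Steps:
w(X, U) = 55/6 (w(X, U) = 9 - 3/(-18) = 9 - 3*(-1/18) = 9 + ⅙ = 55/6)
-241157*(-438385 + W(w(-24, -21), -420))/(1/(-387379 - 454) + 81029) = -241157*(-438385 + (55/6 - 420))/(1/(-387379 - 454) + 81029) = -241157*(-438385 - 2465/6)/(1/(-387833) + 81029) = -241157*(-2632775/(6*(-1/387833 + 81029))) = -241157/((31425720156/387833)*(-6/2632775)) = -241157/(-188554320936/1021077026575) = -241157*(-1021077026575/188554320936) = 246239872497747275/188554320936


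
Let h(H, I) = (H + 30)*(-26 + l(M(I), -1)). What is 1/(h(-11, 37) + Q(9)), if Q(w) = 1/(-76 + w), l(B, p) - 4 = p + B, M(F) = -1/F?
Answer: -2479/1084633 ≈ -0.0022856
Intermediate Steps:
l(B, p) = 4 + B + p (l(B, p) = 4 + (p + B) = 4 + (B + p) = 4 + B + p)
h(H, I) = (-23 - 1/I)*(30 + H) (h(H, I) = (H + 30)*(-26 + (4 - 1/I - 1)) = (30 + H)*(-26 + (3 - 1/I)) = (30 + H)*(-23 - 1/I) = (-23 - 1/I)*(30 + H))
1/(h(-11, 37) + Q(9)) = 1/((-690 - 30/37 - 23*(-11) - 1*(-11)/37) + 1/(-76 + 9)) = 1/((-690 - 30*1/37 + 253 - 1*(-11)*1/37) + 1/(-67)) = 1/((-690 - 30/37 + 253 + 11/37) - 1/67) = 1/(-16188/37 - 1/67) = 1/(-1084633/2479) = -2479/1084633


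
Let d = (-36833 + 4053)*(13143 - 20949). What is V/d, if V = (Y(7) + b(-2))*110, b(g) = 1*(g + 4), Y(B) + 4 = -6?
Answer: -2/581547 ≈ -3.4391e-6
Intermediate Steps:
Y(B) = -10 (Y(B) = -4 - 6 = -10)
b(g) = 4 + g (b(g) = 1*(4 + g) = 4 + g)
d = 255880680 (d = -32780*(-7806) = 255880680)
V = -880 (V = (-10 + (4 - 2))*110 = (-10 + 2)*110 = -8*110 = -880)
V/d = -880/255880680 = -880*1/255880680 = -2/581547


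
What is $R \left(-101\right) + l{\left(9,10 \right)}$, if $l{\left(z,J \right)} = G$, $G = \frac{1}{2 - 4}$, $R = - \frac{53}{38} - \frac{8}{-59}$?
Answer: $\frac{142001}{1121} \approx 126.67$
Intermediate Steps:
$R = - \frac{2823}{2242}$ ($R = \left(-53\right) \frac{1}{38} - - \frac{8}{59} = - \frac{53}{38} + \frac{8}{59} = - \frac{2823}{2242} \approx -1.2591$)
$G = - \frac{1}{2}$ ($G = \frac{1}{-2} = - \frac{1}{2} \approx -0.5$)
$l{\left(z,J \right)} = - \frac{1}{2}$
$R \left(-101\right) + l{\left(9,10 \right)} = \left(- \frac{2823}{2242}\right) \left(-101\right) - \frac{1}{2} = \frac{285123}{2242} - \frac{1}{2} = \frac{142001}{1121}$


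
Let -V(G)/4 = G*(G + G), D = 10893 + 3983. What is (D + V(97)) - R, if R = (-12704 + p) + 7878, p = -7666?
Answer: -47904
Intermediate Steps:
D = 14876
R = -12492 (R = (-12704 - 7666) + 7878 = -20370 + 7878 = -12492)
V(G) = -8*G² (V(G) = -4*G*(G + G) = -4*G*2*G = -8*G²)
(D + V(97)) - R = (14876 - 8*97²) - 1*(-12492) = (14876 - 8*9409) + 12492 = (14876 - 75272) + 12492 = -60396 + 12492 = -47904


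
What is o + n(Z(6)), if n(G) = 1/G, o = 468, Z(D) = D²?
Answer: 16849/36 ≈ 468.03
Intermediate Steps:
o + n(Z(6)) = 468 + 1/(6²) = 468 + 1/36 = 16849/36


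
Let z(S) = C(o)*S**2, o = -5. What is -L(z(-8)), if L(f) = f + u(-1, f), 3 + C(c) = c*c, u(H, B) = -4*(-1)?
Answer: -1412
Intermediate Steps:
u(H, B) = 4
C(c) = -3 + c**2 (C(c) = -3 + c*c = -3 + c**2)
z(S) = 22*S**2 (z(S) = (-3 + (-5)**2)*S**2 = (-3 + 25)*S**2 = 22*S**2)
L(f) = 4 + f (L(f) = f + 4 = 4 + f)
-L(z(-8)) = -(4 + 22*(-8)**2) = -(4 + 22*64) = -(4 + 1408) = -1*1412 = -1412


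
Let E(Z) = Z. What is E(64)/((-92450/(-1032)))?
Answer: 768/1075 ≈ 0.71442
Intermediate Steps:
E(64)/((-92450/(-1032))) = 64/((-92450/(-1032))) = 64/((-92450*(-1/1032))) = 64/(1075/12) = 64*(12/1075) = 768/1075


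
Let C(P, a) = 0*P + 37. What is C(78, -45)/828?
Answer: 37/828 ≈ 0.044686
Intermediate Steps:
C(P, a) = 37 (C(P, a) = 0 + 37 = 37)
C(78, -45)/828 = 37/828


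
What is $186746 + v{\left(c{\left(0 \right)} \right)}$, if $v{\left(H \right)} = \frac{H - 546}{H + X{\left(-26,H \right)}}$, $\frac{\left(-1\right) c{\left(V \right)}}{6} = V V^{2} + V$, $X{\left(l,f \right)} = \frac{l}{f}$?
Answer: $186746$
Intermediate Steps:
$c{\left(V \right)} = - 6 V - 6 V^{3}$ ($c{\left(V \right)} = - 6 \left(V V^{2} + V\right) = - 6 \left(V^{3} + V\right) = - 6 \left(V + V^{3}\right) = - 6 V - 6 V^{3}$)
$v{\left(H \right)} = \frac{-546 + H}{H - \frac{26}{H}}$ ($v{\left(H \right)} = \frac{H - 546}{H - \frac{26}{H}} = \frac{-546 + H}{H - \frac{26}{H}}$)
$186746 + v{\left(c{\left(0 \right)} \right)} = 186746 + \frac{\left(-6\right) 0 \left(1 + 0^{2}\right) \left(-546 - 0 \left(1 + 0^{2}\right)\right)}{-26 + \left(\left(-6\right) 0 \left(1 + 0^{2}\right)\right)^{2}} = 186746 + \frac{\left(-6\right) 0 \left(1 + 0\right) \left(-546 - 0 \left(1 + 0\right)\right)}{-26 + \left(\left(-6\right) 0 \left(1 + 0\right)\right)^{2}} = 186746 + \frac{\left(-6\right) 0 \cdot 1 \left(-546 - 0 \cdot 1\right)}{-26 + \left(\left(-6\right) 0 \cdot 1\right)^{2}} = 186746 + \frac{0 \left(-546 + 0\right)}{-26 + 0^{2}} = 186746 + 0 \frac{1}{-26 + 0} \left(-546\right) = 186746 + 0 \frac{1}{-26} \left(-546\right) = 186746 + 0 \left(- \frac{1}{26}\right) \left(-546\right) = 186746 + 0 = 186746$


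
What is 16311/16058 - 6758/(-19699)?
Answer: 429830353/316326542 ≈ 1.3588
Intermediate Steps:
16311/16058 - 6758/(-19699) = 16311*(1/16058) - 6758*(-1/19699) = 16311/16058 + 6758/19699 = 429830353/316326542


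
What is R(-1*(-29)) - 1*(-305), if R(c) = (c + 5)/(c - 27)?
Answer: 322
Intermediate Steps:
R(c) = (5 + c)/(-27 + c)
R(-1*(-29)) - 1*(-305) = (5 - 1*(-29))/(-27 - 1*(-29)) - 1*(-305) = (5 + 29)/(-27 + 29) + 305 = 34/2 + 305 = (1/2)*34 + 305 = 17 + 305 = 322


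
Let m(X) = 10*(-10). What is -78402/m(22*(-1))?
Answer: 39201/50 ≈ 784.02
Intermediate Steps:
m(X) = -100
-78402/m(22*(-1)) = -78402/(-100) = -78402*(-1/100) = 39201/50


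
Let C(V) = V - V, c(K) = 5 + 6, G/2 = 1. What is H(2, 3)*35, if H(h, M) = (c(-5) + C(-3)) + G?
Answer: 455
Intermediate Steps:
G = 2 (G = 2*1 = 2)
c(K) = 11
C(V) = 0
H(h, M) = 13 (H(h, M) = (11 + 0) + 2 = 11 + 2 = 13)
H(2, 3)*35 = 13*35 = 455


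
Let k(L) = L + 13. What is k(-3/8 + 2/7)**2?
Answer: 522729/3136 ≈ 166.69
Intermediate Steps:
k(L) = 13 + L
k(-3/8 + 2/7)**2 = (13 + (-3/8 + 2/7))**2 = (13 - 5/56)**2 = (723/56)**2 = 522729/3136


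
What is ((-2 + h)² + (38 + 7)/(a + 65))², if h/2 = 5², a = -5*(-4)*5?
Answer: 642470409/121 ≈ 5.3097e+6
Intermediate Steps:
a = 100 (a = -5*(-4)*5 = 20*5 = 100)
h = 50 (h = 2*5² = 2*25 = 50)
((-2 + h)² + (38 + 7)/(a + 65))² = ((-2 + 50)² + (38 + 7)/(100 + 65))² = (48² + 45/165)² = (2304 + 45*(1/165))² = (2304 + 3/11)² = (25347/11)² = 642470409/121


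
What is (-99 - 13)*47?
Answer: -5264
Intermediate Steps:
(-99 - 13)*47 = -112*47 = -5264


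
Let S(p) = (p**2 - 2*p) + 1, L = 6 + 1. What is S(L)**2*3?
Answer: 3888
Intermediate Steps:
L = 7
S(p) = 1 + p**2 - 2*p
S(L)**2*3 = (1 + 7**2 - 2*7)**2*3 = (1 + 49 - 14)**2*3 = 36**2*3 = 1296*3 = 3888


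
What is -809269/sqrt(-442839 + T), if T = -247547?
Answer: 809269*I*sqrt(690386)/690386 ≈ 973.97*I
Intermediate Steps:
-809269/sqrt(-442839 + T) = -809269/sqrt(-442839 - 247547) = -809269*(-I*sqrt(690386)/690386) = -(-809269)*I*sqrt(690386)/690386 = 809269*I*sqrt(690386)/690386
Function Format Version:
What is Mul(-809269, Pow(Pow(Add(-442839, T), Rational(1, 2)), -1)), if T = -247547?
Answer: Mul(Rational(809269, 690386), I, Pow(690386, Rational(1, 2))) ≈ Mul(973.97, I)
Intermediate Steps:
Mul(-809269, Pow(Pow(Add(-442839, T), Rational(1, 2)), -1)) = Mul(-809269, Pow(Pow(Add(-442839, -247547), Rational(1, 2)), -1)) = Mul(-809269, Pow(Pow(-690386, Rational(1, 2)), -1)) = Mul(-809269, Pow(Mul(I, Pow(690386, Rational(1, 2))), -1)) = Mul(-809269, Mul(Rational(-1, 690386), I, Pow(690386, Rational(1, 2)))) = Mul(Rational(809269, 690386), I, Pow(690386, Rational(1, 2)))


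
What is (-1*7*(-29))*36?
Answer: 7308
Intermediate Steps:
(-1*7*(-29))*36 = -7*(-29)*36 = 203*36 = 7308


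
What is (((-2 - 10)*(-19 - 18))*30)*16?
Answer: 213120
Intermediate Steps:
(((-2 - 10)*(-19 - 18))*30)*16 = (-12*(-37)*30)*16 = (444*30)*16 = 13320*16 = 213120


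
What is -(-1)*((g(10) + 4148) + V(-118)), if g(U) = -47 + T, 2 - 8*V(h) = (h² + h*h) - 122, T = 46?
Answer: 1363/2 ≈ 681.50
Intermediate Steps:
V(h) = 31/2 - h²/4 (V(h) = ¼ - ((h² + h*h) - 122)/8 = ¼ - ((h² + h²) - 122)/8 = ¼ - (2*h² - 122)/8 = ¼ - (-122 + 2*h²)/8 = ¼ + (61/4 - h²/4) = 31/2 - h²/4)
g(U) = -1 (g(U) = -47 + 46 = -1)
-(-1)*((g(10) + 4148) + V(-118)) = -(-1)*((-1 + 4148) + (31/2 - ¼*(-118)²)) = -(-1)*(4147 + (31/2 - ¼*13924)) = -(-1)*(4147 + (31/2 - 3481)) = -(-1)*(4147 - 6931/2) = -(-1)*1363/2 = -1*(-1363/2) = 1363/2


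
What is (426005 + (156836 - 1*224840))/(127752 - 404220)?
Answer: -358001/276468 ≈ -1.2949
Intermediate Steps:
(426005 + (156836 - 1*224840))/(127752 - 404220) = (426005 + (156836 - 224840))/(-276468) = (426005 - 68004)*(-1/276468) = 358001*(-1/276468) = -358001/276468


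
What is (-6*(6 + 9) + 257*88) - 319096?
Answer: -296570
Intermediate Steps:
(-6*(6 + 9) + 257*88) - 319096 = (-6*15 + 22616) - 319096 = (-90 + 22616) - 319096 = 22526 - 319096 = -296570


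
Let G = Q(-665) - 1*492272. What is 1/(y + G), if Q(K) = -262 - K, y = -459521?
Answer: -1/951390 ≈ -1.0511e-6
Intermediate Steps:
G = -491869 (G = (-262 - 1*(-665)) - 1*492272 = (-262 + 665) - 492272 = 403 - 492272 = -491869)
1/(y + G) = 1/(-459521 - 491869) = 1/(-951390) = -1/951390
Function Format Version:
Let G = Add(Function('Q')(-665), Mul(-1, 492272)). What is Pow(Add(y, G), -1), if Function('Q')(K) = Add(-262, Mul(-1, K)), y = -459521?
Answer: Rational(-1, 951390) ≈ -1.0511e-6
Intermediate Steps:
G = -491869 (G = Add(Add(-262, Mul(-1, -665)), Mul(-1, 492272)) = Add(Add(-262, 665), -492272) = Add(403, -492272) = -491869)
Pow(Add(y, G), -1) = Pow(Add(-459521, -491869), -1) = Pow(-951390, -1) = Rational(-1, 951390)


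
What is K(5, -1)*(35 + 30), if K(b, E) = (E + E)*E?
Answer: 130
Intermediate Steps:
K(b, E) = 2*E**2 (K(b, E) = (2*E)*E = 2*E**2)
K(5, -1)*(35 + 30) = (2*(-1)**2)*(35 + 30) = (2*1)*65 = 2*65 = 130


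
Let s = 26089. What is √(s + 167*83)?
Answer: 5*√1598 ≈ 199.88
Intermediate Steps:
√(s + 167*83) = √(26089 + 167*83) = √(26089 + 13861) = √39950 = 5*√1598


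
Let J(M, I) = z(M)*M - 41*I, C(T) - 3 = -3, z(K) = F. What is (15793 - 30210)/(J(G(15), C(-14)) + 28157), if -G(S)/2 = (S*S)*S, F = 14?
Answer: 14417/66343 ≈ 0.21731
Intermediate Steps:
G(S) = -2*S³ (G(S) = -2*S*S*S = -2*S²*S = -2*S³)
z(K) = 14
C(T) = 0 (C(T) = 3 - 3 = 0)
J(M, I) = -41*I + 14*M (J(M, I) = 14*M - 41*I = -41*I + 14*M)
(15793 - 30210)/(J(G(15), C(-14)) + 28157) = (15793 - 30210)/((-41*0 + 14*(-2*15³)) + 28157) = -14417/((0 + 14*(-2*3375)) + 28157) = -14417/((0 + 14*(-6750)) + 28157) = -14417/((0 - 94500) + 28157) = -14417/(-94500 + 28157) = -14417/(-66343) = -14417*(-1/66343) = 14417/66343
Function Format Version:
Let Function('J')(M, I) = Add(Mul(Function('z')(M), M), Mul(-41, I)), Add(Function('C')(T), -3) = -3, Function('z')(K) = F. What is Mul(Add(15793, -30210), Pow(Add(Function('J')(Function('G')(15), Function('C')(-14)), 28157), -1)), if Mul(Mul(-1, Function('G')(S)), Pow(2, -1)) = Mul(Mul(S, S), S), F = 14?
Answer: Rational(14417, 66343) ≈ 0.21731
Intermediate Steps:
Function('G')(S) = Mul(-2, Pow(S, 3)) (Function('G')(S) = Mul(-2, Mul(Mul(S, S), S)) = Mul(-2, Mul(Pow(S, 2), S)) = Mul(-2, Pow(S, 3)))
Function('z')(K) = 14
Function('C')(T) = 0 (Function('C')(T) = Add(3, -3) = 0)
Function('J')(M, I) = Add(Mul(-41, I), Mul(14, M)) (Function('J')(M, I) = Add(Mul(14, M), Mul(-41, I)) = Add(Mul(-41, I), Mul(14, M)))
Mul(Add(15793, -30210), Pow(Add(Function('J')(Function('G')(15), Function('C')(-14)), 28157), -1)) = Mul(Add(15793, -30210), Pow(Add(Add(Mul(-41, 0), Mul(14, Mul(-2, Pow(15, 3)))), 28157), -1)) = Mul(-14417, Pow(Add(Add(0, Mul(14, Mul(-2, 3375))), 28157), -1)) = Mul(-14417, Pow(Add(Add(0, Mul(14, -6750)), 28157), -1)) = Mul(-14417, Pow(Add(Add(0, -94500), 28157), -1)) = Mul(-14417, Pow(Add(-94500, 28157), -1)) = Mul(-14417, Pow(-66343, -1)) = Mul(-14417, Rational(-1, 66343)) = Rational(14417, 66343)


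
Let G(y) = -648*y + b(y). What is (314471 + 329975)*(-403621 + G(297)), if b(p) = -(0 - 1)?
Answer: -384138793896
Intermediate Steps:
b(p) = 1 (b(p) = -1*(-1) = 1)
G(y) = 1 - 648*y (G(y) = -648*y + 1 = 1 - 648*y)
(314471 + 329975)*(-403621 + G(297)) = (314471 + 329975)*(-403621 + (1 - 648*297)) = 644446*(-403621 + (1 - 192456)) = 644446*(-403621 - 192455) = 644446*(-596076) = -384138793896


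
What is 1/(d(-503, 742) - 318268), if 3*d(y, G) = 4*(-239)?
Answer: -3/955760 ≈ -3.1389e-6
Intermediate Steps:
d(y, G) = -956/3 (d(y, G) = (4*(-239))/3 = (⅓)*(-956) = -956/3)
1/(d(-503, 742) - 318268) = 1/(-956/3 - 318268) = 1/(-955760/3) = -3/955760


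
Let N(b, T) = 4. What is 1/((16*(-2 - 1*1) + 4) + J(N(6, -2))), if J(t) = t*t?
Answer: -1/28 ≈ -0.035714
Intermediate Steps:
J(t) = t²
1/((16*(-2 - 1*1) + 4) + J(N(6, -2))) = 1/((16*(-2 - 1*1) + 4) + 4²) = 1/((16*(-2 - 1) + 4) + 16) = 1/((16*(-3) + 4) + 16) = 1/((-48 + 4) + 16) = 1/(-44 + 16) = 1/(-28) = -1/28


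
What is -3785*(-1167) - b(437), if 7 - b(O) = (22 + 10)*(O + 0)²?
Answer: 10528096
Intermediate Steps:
b(O) = 7 - 32*O² (b(O) = 7 - (22 + 10)*(O + 0)² = 7 - 32*O²)
-3785*(-1167) - b(437) = -3785*(-1167) - (7 - 32*437²) = 4417095 - (7 - 32*190969) = 4417095 - (7 - 6111008) = 4417095 - 1*(-6111001) = 4417095 + 6111001 = 10528096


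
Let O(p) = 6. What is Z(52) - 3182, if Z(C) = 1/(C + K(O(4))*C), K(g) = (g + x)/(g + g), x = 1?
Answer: -785951/247 ≈ -3182.0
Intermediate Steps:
K(g) = (1 + g)/(2*g) (K(g) = (g + 1)/(g + g) = (1 + g)/((2*g)) = (1 + g)*(1/(2*g)) = (1 + g)/(2*g))
Z(C) = 12/(19*C) (Z(C) = 1/(C + ((1/2)*(1 + 6)/6)*C) = 1/(C + ((1/2)*(1/6)*7)*C) = 1/(C + 7*C/12) = 1/(19*C/12) = 12/(19*C))
Z(52) - 3182 = (12/19)/52 - 3182 = (12/19)*(1/52) - 3182 = 3/247 - 3182 = -785951/247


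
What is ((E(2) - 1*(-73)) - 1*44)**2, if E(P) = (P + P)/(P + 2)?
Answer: 900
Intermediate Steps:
E(P) = 2*P/(2 + P) (E(P) = (2*P)/(2 + P) = 2*P/(2 + P))
((E(2) - 1*(-73)) - 1*44)**2 = ((2*2/(2 + 2) - 1*(-73)) - 1*44)**2 = ((2*2/4 + 73) - 44)**2 = ((2*2*(1/4) + 73) - 44)**2 = ((1 + 73) - 44)**2 = (74 - 44)**2 = 30**2 = 900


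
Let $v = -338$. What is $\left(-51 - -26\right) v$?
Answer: $8450$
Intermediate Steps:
$\left(-51 - -26\right) v = \left(-51 - -26\right) \left(-338\right) = \left(-51 + 26\right) \left(-338\right) = \left(-25\right) \left(-338\right) = 8450$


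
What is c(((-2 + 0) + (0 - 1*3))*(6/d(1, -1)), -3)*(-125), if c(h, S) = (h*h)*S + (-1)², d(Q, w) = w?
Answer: 337375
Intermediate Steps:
c(h, S) = 1 + S*h² (c(h, S) = h²*S + 1 = S*h² + 1 = 1 + S*h²)
c(((-2 + 0) + (0 - 1*3))*(6/d(1, -1)), -3)*(-125) = (1 - 3*36*((-2 + 0) + (0 - 1*3))²)*(-125) = (1 - 3*36*(-2 + (0 - 3))²)*(-125) = (1 - 3*36*(-2 - 3)²)*(-125) = (1 - 3*(-5*(-6))²)*(-125) = (1 - 3*30²)*(-125) = (1 - 3*900)*(-125) = (1 - 2700)*(-125) = -2699*(-125) = 337375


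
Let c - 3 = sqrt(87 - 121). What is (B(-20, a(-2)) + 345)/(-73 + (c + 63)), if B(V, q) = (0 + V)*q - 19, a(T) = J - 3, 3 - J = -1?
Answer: -2142/83 - 306*I*sqrt(34)/83 ≈ -25.807 - 21.497*I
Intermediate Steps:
J = 4 (J = 3 - 1*(-1) = 3 + 1 = 4)
a(T) = 1 (a(T) = 4 - 3 = 1)
c = 3 + I*sqrt(34) (c = 3 + sqrt(87 - 121) = 3 + sqrt(-34) = 3 + I*sqrt(34) ≈ 3.0 + 5.831*I)
B(V, q) = -19 + V*q (B(V, q) = V*q - 19 = -19 + V*q)
(B(-20, a(-2)) + 345)/(-73 + (c + 63)) = ((-19 - 20*1) + 345)/(-73 + ((3 + I*sqrt(34)) + 63)) = ((-19 - 20) + 345)/(-73 + (66 + I*sqrt(34))) = (-39 + 345)/(-7 + I*sqrt(34)) = 306/(-7 + I*sqrt(34))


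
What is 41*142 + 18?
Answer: 5840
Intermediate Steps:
41*142 + 18 = 5822 + 18 = 5840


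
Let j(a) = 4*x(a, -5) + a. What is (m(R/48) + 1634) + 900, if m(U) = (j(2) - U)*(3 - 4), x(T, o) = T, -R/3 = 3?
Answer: 40381/16 ≈ 2523.8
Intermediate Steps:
R = -9 (R = -3*3 = -9)
j(a) = 5*a (j(a) = 4*a + a = 5*a)
m(U) = -10 + U (m(U) = (5*2 - U)*(3 - 4) = (10 - U)*(-1) = -10 + U)
(m(R/48) + 1634) + 900 = ((-10 - 9/48) + 1634) + 900 = ((-10 - 9*1/48) + 1634) + 900 = ((-10 - 3/16) + 1634) + 900 = (-163/16 + 1634) + 900 = 25981/16 + 900 = 40381/16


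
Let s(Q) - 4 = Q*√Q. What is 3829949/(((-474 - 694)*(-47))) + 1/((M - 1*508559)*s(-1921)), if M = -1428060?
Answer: 52579841768494748467503/753645281888424029648 - 1921*I*√1921/13728601025364763 ≈ 69.767 - 6.1329e-12*I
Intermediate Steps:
s(Q) = 4 + Q^(3/2) (s(Q) = 4 + Q*√Q = 4 + Q^(3/2))
3829949/(((-474 - 694)*(-47))) + 1/((M - 1*508559)*s(-1921)) = 3829949/(((-474 - 694)*(-47))) + 1/((-1428060 - 1*508559)*(4 + (-1921)^(3/2))) = 3829949/((-1168*(-47))) + 1/((-1428060 - 508559)*(4 - 1921*I*√1921)) = 3829949/54896 + 1/((-1936619)*(4 - 1921*I*√1921)) = 3829949*(1/54896) - 1/(1936619*(4 - 1921*I*√1921)) = 3829949/54896 - 1/(1936619*(4 - 1921*I*√1921))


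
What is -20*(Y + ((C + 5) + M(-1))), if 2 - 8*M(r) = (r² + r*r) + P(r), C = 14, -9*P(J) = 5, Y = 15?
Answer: -12265/18 ≈ -681.39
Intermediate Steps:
P(J) = -5/9 (P(J) = -⅑*5 = -5/9)
M(r) = 23/72 - r²/4 (M(r) = ¼ - ((r² + r*r) - 5/9)/8 = ¼ - ((r² + r²) - 5/9)/8 = ¼ - (2*r² - 5/9)/8 = ¼ - (-5/9 + 2*r²)/8 = ¼ + (5/72 - r²/4) = 23/72 - r²/4)
-20*(Y + ((C + 5) + M(-1))) = -20*(15 + ((14 + 5) + (23/72 - ¼*(-1)²))) = -20*(15 + (19 + (23/72 - ¼*1))) = -20*(15 + (19 + (23/72 - ¼))) = -20*(15 + (19 + 5/72)) = -20*(15 + 1373/72) = -20*2453/72 = -12265/18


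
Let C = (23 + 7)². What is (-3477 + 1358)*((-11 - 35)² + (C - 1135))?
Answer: -3985839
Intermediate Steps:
C = 900 (C = 30² = 900)
(-3477 + 1358)*((-11 - 35)² + (C - 1135)) = (-3477 + 1358)*((-11 - 35)² + (900 - 1135)) = -2119*((-46)² - 235) = -2119*(2116 - 235) = -2119*1881 = -3985839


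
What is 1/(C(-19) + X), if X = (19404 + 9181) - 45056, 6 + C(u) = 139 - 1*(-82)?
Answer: -1/16256 ≈ -6.1516e-5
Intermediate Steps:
C(u) = 215 (C(u) = -6 + (139 - 1*(-82)) = -6 + (139 + 82) = -6 + 221 = 215)
X = -16471 (X = 28585 - 45056 = -16471)
1/(C(-19) + X) = 1/(215 - 16471) = 1/(-16256) = -1/16256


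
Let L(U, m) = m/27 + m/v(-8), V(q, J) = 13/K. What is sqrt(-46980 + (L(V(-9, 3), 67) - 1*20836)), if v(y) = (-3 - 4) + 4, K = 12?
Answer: 4*I*sqrt(343419)/9 ≈ 260.45*I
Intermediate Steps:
V(q, J) = 13/12
v(y) = -3 (v(y) = -7 + 4 = -3)
L(U, m) = -8*m/27 (L(U, m) = m/27 + m/(-3) = m*(1/27) + m*(-1/3) = m/27 - m/3 = -8*m/27)
sqrt(-46980 + (L(V(-9, 3), 67) - 1*20836)) = sqrt(-46980 + (-8/27*67 - 1*20836)) = sqrt(-46980 + (-536/27 - 20836)) = sqrt(-46980 - 563108/27) = sqrt(-1831568/27) = 4*I*sqrt(343419)/9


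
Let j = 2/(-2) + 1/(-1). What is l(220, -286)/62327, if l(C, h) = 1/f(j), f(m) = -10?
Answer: -1/623270 ≈ -1.6044e-6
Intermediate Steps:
j = -2 (j = 2*(-½) + 1*(-1) = -1 - 1 = -2)
l(C, h) = -⅒ (l(C, h) = 1/(-10) = -⅒)
l(220, -286)/62327 = -⅒/62327 = -⅒*1/62327 = -1/623270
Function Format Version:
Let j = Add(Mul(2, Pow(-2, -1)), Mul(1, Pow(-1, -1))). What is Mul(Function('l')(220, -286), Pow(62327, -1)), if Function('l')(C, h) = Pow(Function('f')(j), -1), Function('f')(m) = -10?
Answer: Rational(-1, 623270) ≈ -1.6044e-6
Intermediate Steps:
j = -2 (j = Add(Mul(2, Rational(-1, 2)), Mul(1, -1)) = Add(-1, -1) = -2)
Function('l')(C, h) = Rational(-1, 10) (Function('l')(C, h) = Pow(-10, -1) = Rational(-1, 10))
Mul(Function('l')(220, -286), Pow(62327, -1)) = Mul(Rational(-1, 10), Pow(62327, -1)) = Mul(Rational(-1, 10), Rational(1, 62327)) = Rational(-1, 623270)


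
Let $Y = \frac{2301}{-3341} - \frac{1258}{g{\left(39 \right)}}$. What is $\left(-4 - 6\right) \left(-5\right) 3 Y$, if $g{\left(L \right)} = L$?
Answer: $- \frac{16510450}{3341} \approx -4941.8$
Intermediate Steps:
$Y = - \frac{330209}{10023}$ ($Y = \frac{2301}{-3341} - \frac{1258}{39} = 2301 \left(- \frac{1}{3341}\right) - \frac{1258}{39} = - \frac{177}{257} - \frac{1258}{39} = - \frac{330209}{10023} \approx -32.945$)
$\left(-4 - 6\right) \left(-5\right) 3 Y = \left(-4 - 6\right) \left(-5\right) 3 \left(- \frac{330209}{10023}\right) = \left(-10\right) \left(-5\right) 3 \left(- \frac{330209}{10023}\right) = 50 \cdot 3 \left(- \frac{330209}{10023}\right) = 150 \left(- \frac{330209}{10023}\right) = - \frac{16510450}{3341}$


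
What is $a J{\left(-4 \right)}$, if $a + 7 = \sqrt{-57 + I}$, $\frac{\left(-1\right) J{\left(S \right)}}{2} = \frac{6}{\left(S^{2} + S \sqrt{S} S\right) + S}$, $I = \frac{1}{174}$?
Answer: $\frac{\left(3 - 8 i\right) \left(1218 - i \sqrt{1725558}\right)}{4234} \approx -1.619 - 3.2321 i$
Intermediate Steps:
$I = \frac{1}{174} \approx 0.0057471$
$J{\left(S \right)} = - \frac{12}{S + S^{2} + S^{\frac{5}{2}}}$ ($J{\left(S \right)} = - 2 \frac{6}{\left(S^{2} + S \sqrt{S} S\right) + S} = - 2 \frac{6}{\left(S^{2} + S^{\frac{3}{2}} S\right) + S} = - 2 \frac{6}{\left(S^{2} + S^{\frac{5}{2}}\right) + S} = - 2 \frac{6}{S + S^{2} + S^{\frac{5}{2}}} = - \frac{12}{S + S^{2} + S^{\frac{5}{2}}}$)
$a = -7 + \frac{i \sqrt{1725558}}{174}$ ($a = -7 + \sqrt{-57 + \frac{1}{174}} = -7 + \sqrt{- \frac{9917}{174}} = -7 + \frac{i \sqrt{1725558}}{174} \approx -7.0 + 7.5495 i$)
$a J{\left(-4 \right)} = \left(-7 + \frac{i \sqrt{1725558}}{174}\right) \left(- \frac{12}{-4 + \left(-4\right)^{2} + \left(-4\right)^{\frac{5}{2}}}\right) = \left(-7 + \frac{i \sqrt{1725558}}{174}\right) \left(- \frac{12}{-4 + 16 + 32 i}\right) = \left(-7 + \frac{i \sqrt{1725558}}{174}\right) \left(- \frac{12}{12 + 32 i}\right) = \left(-7 + \frac{i \sqrt{1725558}}{174}\right) \left(- 12 \frac{12 - 32 i}{1168}\right) = \left(-7 + \frac{i \sqrt{1725558}}{174}\right) \left(- \frac{3 \left(12 - 32 i\right)}{292}\right) = - \frac{3 \left(-7 + \frac{i \sqrt{1725558}}{174}\right) \left(12 - 32 i\right)}{292}$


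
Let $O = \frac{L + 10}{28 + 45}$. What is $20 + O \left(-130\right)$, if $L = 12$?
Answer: $- \frac{1400}{73} \approx -19.178$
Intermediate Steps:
$O = \frac{22}{73}$ ($O = \frac{12 + 10}{28 + 45} = \frac{22}{73} \approx 0.30137$)
$20 + O \left(-130\right) = 20 + \frac{22}{73} \left(-130\right) = 20 - \frac{2860}{73} = - \frac{1400}{73}$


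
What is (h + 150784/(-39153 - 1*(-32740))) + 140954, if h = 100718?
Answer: 1549691752/6413 ≈ 2.4165e+5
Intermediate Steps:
(h + 150784/(-39153 - 1*(-32740))) + 140954 = (100718 + 150784/(-39153 - 1*(-32740))) + 140954 = (100718 + 150784/(-39153 + 32740)) + 140954 = (100718 + 150784/(-6413)) + 140954 = (100718 + 150784*(-1/6413)) + 140954 = (100718 - 150784/6413) + 140954 = 645753750/6413 + 140954 = 1549691752/6413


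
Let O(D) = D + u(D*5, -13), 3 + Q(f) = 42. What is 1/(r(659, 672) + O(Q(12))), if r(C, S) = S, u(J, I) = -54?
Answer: 1/657 ≈ 0.0015221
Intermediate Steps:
Q(f) = 39 (Q(f) = -3 + 42 = 39)
O(D) = -54 + D (O(D) = D - 54 = -54 + D)
1/(r(659, 672) + O(Q(12))) = 1/(672 + (-54 + 39)) = 1/(672 - 15) = 1/657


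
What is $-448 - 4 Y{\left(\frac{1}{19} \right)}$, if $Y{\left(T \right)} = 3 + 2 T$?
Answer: $- \frac{8748}{19} \approx -460.42$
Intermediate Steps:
$-448 - 4 Y{\left(\frac{1}{19} \right)} = -448 - 4 \left(3 + \frac{2}{19}\right) = -448 - \frac{236}{19} = - \frac{8748}{19}$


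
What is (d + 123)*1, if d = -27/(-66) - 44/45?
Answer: 121207/990 ≈ 122.43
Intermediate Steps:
d = -563/990 (d = -27*(-1/66) - 44*1/45 = 9/22 - 44/45 = -563/990 ≈ -0.56869)
(d + 123)*1 = (-563/990 + 123)*1 = (121207/990)*1 = 121207/990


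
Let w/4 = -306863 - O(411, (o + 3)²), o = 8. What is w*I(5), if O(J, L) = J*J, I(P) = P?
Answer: -9515680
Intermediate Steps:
O(J, L) = J²
w = -1903136 (w = 4*(-306863 - 1*411²) = 4*(-306863 - 1*168921) = 4*(-306863 - 168921) = 4*(-475784) = -1903136)
w*I(5) = -1903136*5 = -9515680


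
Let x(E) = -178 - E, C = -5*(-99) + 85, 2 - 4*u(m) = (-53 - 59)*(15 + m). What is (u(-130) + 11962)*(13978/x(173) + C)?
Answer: 127507345/27 ≈ 4.7225e+6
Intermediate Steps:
u(m) = 841/2 + 28*m (u(m) = ½ - (-53 - 59)*(15 + m)/4 = ½ - (-28)*(15 + m) = ½ - (-1680 - 112*m)/4 = ½ + (420 + 28*m) = 841/2 + 28*m)
C = 580 (C = 495 + 85 = 580)
(u(-130) + 11962)*(13978/x(173) + C) = ((841/2 + 28*(-130)) + 11962)*(13978/(-178 - 1*173) + 580) = ((841/2 - 3640) + 11962)*(13978/(-178 - 173) + 580) = (-6439/2 + 11962)*(13978/(-351) + 580) = 17485*(13978*(-1/351) + 580)/2 = 17485*(-13978/351 + 580)/2 = (17485/2)*(189602/351) = 127507345/27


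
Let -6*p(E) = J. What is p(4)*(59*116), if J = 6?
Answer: -6844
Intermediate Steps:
p(E) = -1 (p(E) = -1/6*6 = -1)
p(4)*(59*116) = -59*116 = -1*6844 = -6844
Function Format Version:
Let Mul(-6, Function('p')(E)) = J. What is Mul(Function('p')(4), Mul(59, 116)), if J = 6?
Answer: -6844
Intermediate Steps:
Function('p')(E) = -1 (Function('p')(E) = Mul(Rational(-1, 6), 6) = -1)
Mul(Function('p')(4), Mul(59, 116)) = Mul(-1, Mul(59, 116)) = Mul(-1, 6844) = -6844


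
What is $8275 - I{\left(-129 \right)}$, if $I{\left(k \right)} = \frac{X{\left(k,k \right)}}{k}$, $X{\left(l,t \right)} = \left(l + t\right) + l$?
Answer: $8272$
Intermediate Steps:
$X{\left(l,t \right)} = t + 2 l$
$I{\left(k \right)} = 3$ ($I{\left(k \right)} = \frac{k + 2 k}{k} = \frac{3 k}{k} = 3$)
$8275 - I{\left(-129 \right)} = 8275 - 3 = 8272$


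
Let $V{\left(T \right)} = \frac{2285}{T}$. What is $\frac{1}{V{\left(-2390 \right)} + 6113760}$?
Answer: $\frac{478}{2922376823} \approx 1.6357 \cdot 10^{-7}$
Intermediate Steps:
$\frac{1}{V{\left(-2390 \right)} + 6113760} = \frac{1}{\frac{2285}{-2390} + 6113760} = \frac{1}{2285 \left(- \frac{1}{2390}\right) + 6113760} = \frac{1}{- \frac{457}{478} + 6113760} = \frac{1}{\frac{2922376823}{478}} = \frac{478}{2922376823}$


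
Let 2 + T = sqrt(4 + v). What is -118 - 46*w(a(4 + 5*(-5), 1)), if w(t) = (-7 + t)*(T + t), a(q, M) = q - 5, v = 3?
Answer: -42622 + 1518*sqrt(7) ≈ -38606.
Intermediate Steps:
a(q, M) = -5 + q
T = -2 + sqrt(7) (T = -2 + sqrt(4 + 3) = -2 + sqrt(7) ≈ 0.64575)
w(t) = (-7 + t)*(-2 + t + sqrt(7)) (w(t) = (-7 + t)*((-2 + sqrt(7)) + t) = (-7 + t)*(-2 + t + sqrt(7)))
-118 - 46*w(a(4 + 5*(-5), 1)) = -118 - 46*(14 + (-5 + (4 + 5*(-5)))**2 - 9*(-5 + (4 + 5*(-5))) - 7*sqrt(7) + (-5 + (4 + 5*(-5)))*sqrt(7)) = -118 - 46*(14 + (-5 + (4 - 25))**2 - 9*(-5 + (4 - 25)) - 7*sqrt(7) + (-5 + (4 - 25))*sqrt(7)) = -118 - 46*(14 + (-5 - 21)**2 - 9*(-5 - 21) - 7*sqrt(7) + (-5 - 21)*sqrt(7)) = -118 - 46*(14 + (-26)**2 - 9*(-26) - 7*sqrt(7) - 26*sqrt(7)) = -118 - 46*(14 + 676 + 234 - 7*sqrt(7) - 26*sqrt(7)) = -118 - 46*(924 - 33*sqrt(7)) = -118 + (-42504 + 1518*sqrt(7)) = -42622 + 1518*sqrt(7)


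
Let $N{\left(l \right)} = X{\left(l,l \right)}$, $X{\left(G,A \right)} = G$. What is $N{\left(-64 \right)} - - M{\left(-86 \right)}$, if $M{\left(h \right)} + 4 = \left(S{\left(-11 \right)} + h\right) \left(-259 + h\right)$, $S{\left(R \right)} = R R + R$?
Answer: $-8348$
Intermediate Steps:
$S{\left(R \right)} = R + R^{2}$ ($S{\left(R \right)} = R^{2} + R = R + R^{2}$)
$N{\left(l \right)} = l$
$M{\left(h \right)} = -4 + \left(-259 + h\right) \left(110 + h\right)$ ($M{\left(h \right)} = -4 + \left(- 11 \left(1 - 11\right) + h\right) \left(-259 + h\right) = -4 + \left(\left(-11\right) \left(-10\right) + h\right) \left(-259 + h\right) = -4 + \left(110 + h\right) \left(-259 + h\right) = -4 + \left(-259 + h\right) \left(110 + h\right)$)
$N{\left(-64 \right)} - - M{\left(-86 \right)} = -64 - - (-28494 + \left(-86\right)^{2} - -12814) = -64 - - (-28494 + 7396 + 12814) = -64 - \left(-1\right) \left(-8284\right) = -64 - 8284 = -8348$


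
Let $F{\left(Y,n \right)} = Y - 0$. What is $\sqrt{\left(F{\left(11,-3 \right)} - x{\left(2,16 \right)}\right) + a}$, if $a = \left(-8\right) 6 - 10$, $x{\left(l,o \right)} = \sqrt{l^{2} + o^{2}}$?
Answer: $\sqrt{-47 - 2 \sqrt{65}} \approx 7.9451 i$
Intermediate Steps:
$F{\left(Y,n \right)} = Y$ ($F{\left(Y,n \right)} = Y + 0 = Y$)
$a = -58$ ($a = -48 - 10 = -58$)
$\sqrt{\left(F{\left(11,-3 \right)} - x{\left(2,16 \right)}\right) + a} = \sqrt{\left(11 - \sqrt{2^{2} + 16^{2}}\right) - 58} = \sqrt{\left(11 - \sqrt{4 + 256}\right) - 58} = \sqrt{\left(11 - \sqrt{260}\right) - 58} = \sqrt{\left(11 - 2 \sqrt{65}\right) - 58} = \sqrt{-47 - 2 \sqrt{65}}$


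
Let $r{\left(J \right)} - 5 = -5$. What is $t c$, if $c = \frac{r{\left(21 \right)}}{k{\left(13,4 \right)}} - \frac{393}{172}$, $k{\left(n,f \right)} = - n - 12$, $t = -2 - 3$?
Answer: $\frac{1965}{172} \approx 11.424$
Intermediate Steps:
$r{\left(J \right)} = 0$ ($r{\left(J \right)} = 5 - 5 = 0$)
$t = -5$
$k{\left(n,f \right)} = -12 - n$
$c = - \frac{393}{172}$ ($c = \frac{0}{-12 - 13} - \frac{393}{172} = \frac{0}{-25} - \frac{393}{172} = 0 \left(- \frac{1}{25}\right) - \frac{393}{172} = 0 - \frac{393}{172} = - \frac{393}{172} \approx -2.2849$)
$t c = \left(-5\right) \left(- \frac{393}{172}\right) = \frac{1965}{172}$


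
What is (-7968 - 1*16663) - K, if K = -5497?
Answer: -19134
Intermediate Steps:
(-7968 - 1*16663) - K = (-7968 - 1*16663) - 1*(-5497) = (-7968 - 16663) + 5497 = -24631 + 5497 = -19134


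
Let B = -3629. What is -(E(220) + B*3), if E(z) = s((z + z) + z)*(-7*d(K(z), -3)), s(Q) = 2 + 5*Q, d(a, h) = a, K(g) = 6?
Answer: 149571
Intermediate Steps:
E(z) = -84 - 630*z (E(z) = (2 + 5*((z + z) + z))*(-7*6) = (2 + 5*(2*z + z))*(-42) = (2 + 5*(3*z))*(-42) = (2 + 15*z)*(-42) = -84 - 630*z)
-(E(220) + B*3) = -((-84 - 630*220) - 3629*3) = -((-84 - 138600) - 10887) = -(-138684 - 10887) = -1*(-149571) = 149571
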